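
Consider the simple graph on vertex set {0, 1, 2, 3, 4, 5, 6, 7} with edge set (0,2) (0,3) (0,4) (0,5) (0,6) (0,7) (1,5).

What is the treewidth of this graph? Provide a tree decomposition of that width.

Treewidth 1.
One optimal decomposition is:
Bags: B1 = {0, 5}  B2 = {0, 7}  B3 = {0, 4}  B4 = {1, 5}  B5 = {0, 6}  B6 = {0, 3}  B7 = {0, 2}
Tree: B1–B2, B1–B3, B1–B4, B2–B5, B3–B6, B2–B7

The largest bag has 2 vertices, giving width 1; this decomposition certifies tw(G) ≤ 1. Any graph with an edge has treewidth ≥ 1, and G has the edge 5–0. Combining the bounds, tw(G) = 1.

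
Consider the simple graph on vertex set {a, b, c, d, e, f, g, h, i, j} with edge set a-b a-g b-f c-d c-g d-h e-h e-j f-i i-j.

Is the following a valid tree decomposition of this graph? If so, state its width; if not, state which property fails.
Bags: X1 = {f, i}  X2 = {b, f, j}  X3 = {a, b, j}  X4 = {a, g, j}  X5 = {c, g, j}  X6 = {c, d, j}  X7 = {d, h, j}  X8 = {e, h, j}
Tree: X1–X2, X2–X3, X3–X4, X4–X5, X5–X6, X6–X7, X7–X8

No — edge (j,i) lies in no bag.

A tree decomposition must satisfy three properties: every vertex lies in some bag; for every edge, both endpoints lie together in some bag; and for every vertex, the bags containing it form a connected subtree. Here edge (j,i) lies in no bag, so the decomposition is invalid.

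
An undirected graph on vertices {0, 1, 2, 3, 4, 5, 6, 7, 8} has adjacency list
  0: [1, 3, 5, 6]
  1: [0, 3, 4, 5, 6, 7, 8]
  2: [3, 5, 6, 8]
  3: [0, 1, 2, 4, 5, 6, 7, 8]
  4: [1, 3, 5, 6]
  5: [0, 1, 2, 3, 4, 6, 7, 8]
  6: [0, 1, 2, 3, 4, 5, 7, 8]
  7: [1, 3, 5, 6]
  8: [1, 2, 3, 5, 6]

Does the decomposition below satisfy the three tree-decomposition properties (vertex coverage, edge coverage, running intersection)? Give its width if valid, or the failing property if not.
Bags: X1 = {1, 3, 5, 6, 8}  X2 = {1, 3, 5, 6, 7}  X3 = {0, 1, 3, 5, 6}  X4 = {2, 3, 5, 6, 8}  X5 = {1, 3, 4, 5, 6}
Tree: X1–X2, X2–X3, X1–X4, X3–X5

Yes; width 4.

Vertex coverage: the bags together contain {0, 1, 2, 3, 4, 5, 6, 7, 8}, the full vertex set. Edge coverage: each edge of G has both endpoints in at least one bag. Running intersection: for every vertex, the bags containing it form a connected subtree. All three properties hold, so this is a valid tree decomposition of width max|bag| − 1 = 4, and hence tw(G) ≤ 4.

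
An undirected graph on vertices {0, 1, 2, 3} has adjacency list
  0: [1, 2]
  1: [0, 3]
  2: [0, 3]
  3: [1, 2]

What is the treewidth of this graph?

A width-2 tree decomposition is:
Bags: B1 = {0, 2, 3}  B2 = {0, 1, 3}
Tree: B1–B2
The largest bag has 3 vertices, giving width 2; this decomposition certifies tw(G) ≤ 2. For the lower bound, G contains the cycle 3–2–0–1–3, so G is not a forest; only forests have treewidth ≤ 1, hence tw(G) ≥ 2. Therefore the treewidth is 2.

2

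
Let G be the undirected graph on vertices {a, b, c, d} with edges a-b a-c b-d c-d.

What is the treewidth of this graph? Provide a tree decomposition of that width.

Treewidth 2.
One optimal decomposition is:
Bags: B1 = {a, c, d}  B2 = {a, b, d}
Tree: B1–B2

Every bag has size at most 3, so the width is 3 − 1 = 2 and tw(G) ≤ 2. For the lower bound, G contains the cycle a–c–d–b–a, so G is not a forest; only forests have treewidth ≤ 1, hence tw(G) ≥ 2. Hence tw(G) = 2 exactly.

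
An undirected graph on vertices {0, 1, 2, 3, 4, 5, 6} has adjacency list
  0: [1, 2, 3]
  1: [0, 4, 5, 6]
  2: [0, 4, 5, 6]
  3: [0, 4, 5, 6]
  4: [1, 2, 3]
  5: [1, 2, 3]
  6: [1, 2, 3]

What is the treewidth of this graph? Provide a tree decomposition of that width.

The largest bag has 4 vertices, giving width 3; this decomposition certifies tw(G) ≤ 3. For the lower bound: the 4 vertex sets {0,2}, {3,6}, {1}, {5} are disjoint, each induces a connected subgraph, and every pair is joined by at least one edge of G. Contracting each set to a single vertex therefore yields K_{4} as a minor, and since treewidth is minor-monotone, tw(G) ≥ tw(K_{4}) = 3. Hence tw(G) = 3 exactly.

Treewidth 3.
One optimal decomposition is:
Bags: B1 = {0, 1, 2, 3}  B2 = {1, 2, 3, 6}  B3 = {1, 2, 3, 5}  B4 = {1, 2, 3, 4}
Tree: B1–B2, B2–B3, B3–B4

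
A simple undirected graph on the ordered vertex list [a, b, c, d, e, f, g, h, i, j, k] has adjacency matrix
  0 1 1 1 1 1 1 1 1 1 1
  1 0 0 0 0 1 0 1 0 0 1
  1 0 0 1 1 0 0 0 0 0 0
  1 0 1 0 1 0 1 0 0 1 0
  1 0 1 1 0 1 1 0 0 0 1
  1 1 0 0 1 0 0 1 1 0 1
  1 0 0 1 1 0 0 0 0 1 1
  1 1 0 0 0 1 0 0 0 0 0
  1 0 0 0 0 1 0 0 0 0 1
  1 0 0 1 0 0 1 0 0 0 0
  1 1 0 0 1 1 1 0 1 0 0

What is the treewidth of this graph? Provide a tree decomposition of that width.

Treewidth 3.
One such decomposition:
Bags: B1 = {a, e, g, k}  B2 = {a, e, f, k}  B3 = {a, b, f, k}  B4 = {a, d, e, g}  B5 = {a, c, d, e}  B6 = {a, d, g, j}  B7 = {a, f, i, k}  B8 = {a, b, f, h}
Tree: B1–B2, B2–B3, B1–B4, B4–B5, B4–B6, B2–B7, B3–B8

Each bag holds 4 vertices, so the decomposition has width 3, which upper-bounds the treewidth. On the other hand G contains the 4-clique {a, d, g, j}. A clique must lie in a single bag of any decomposition, so no decomposition can have width below 3. Combining the bounds, tw(G) = 3.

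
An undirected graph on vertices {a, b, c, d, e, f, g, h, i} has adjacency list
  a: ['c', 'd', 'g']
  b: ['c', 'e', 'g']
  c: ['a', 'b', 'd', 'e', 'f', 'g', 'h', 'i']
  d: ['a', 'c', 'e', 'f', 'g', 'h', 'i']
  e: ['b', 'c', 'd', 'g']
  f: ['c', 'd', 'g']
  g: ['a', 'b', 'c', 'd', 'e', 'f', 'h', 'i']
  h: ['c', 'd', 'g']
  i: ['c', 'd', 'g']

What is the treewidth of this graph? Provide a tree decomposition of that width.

Treewidth 3.
One optimal decomposition is:
Bags: B1 = {c, d, e, g}  B2 = {a, c, d, g}  B3 = {b, c, e, g}  B4 = {c, d, g, h}  B5 = {c, d, g, i}  B6 = {c, d, f, g}
Tree: B1–B2, B1–B3, B2–B4, B2–B5, B2–B6

The largest bag has 4 vertices, giving width 3; this decomposition certifies tw(G) ≤ 3. For the lower bound, the 4 vertices {c, d, f, g} are pairwise adjacent, and any tree decomposition puts a clique entirely inside one bag — forcing width ≥ 3. Therefore the treewidth is 3.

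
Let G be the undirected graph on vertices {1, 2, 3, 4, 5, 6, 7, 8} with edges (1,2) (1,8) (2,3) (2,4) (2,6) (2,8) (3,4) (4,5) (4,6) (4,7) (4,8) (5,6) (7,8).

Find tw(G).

A width-2 tree decomposition is:
Bags: B1 = {2, 4, 6}  B2 = {2, 3, 4}  B3 = {2, 4, 8}  B4 = {1, 2, 8}  B5 = {4, 7, 8}  B6 = {4, 5, 6}
Tree: B1–B2, B2–B3, B3–B4, B3–B5, B1–B6
Every bag has size at most 3, so the width is 3 − 1 = 2 and tw(G) ≤ 2. On the other hand G contains the 3-clique {1, 2, 8}. A clique must lie in a single bag of any decomposition, so no decomposition can have width below 2. Combining the bounds, tw(G) = 2.

2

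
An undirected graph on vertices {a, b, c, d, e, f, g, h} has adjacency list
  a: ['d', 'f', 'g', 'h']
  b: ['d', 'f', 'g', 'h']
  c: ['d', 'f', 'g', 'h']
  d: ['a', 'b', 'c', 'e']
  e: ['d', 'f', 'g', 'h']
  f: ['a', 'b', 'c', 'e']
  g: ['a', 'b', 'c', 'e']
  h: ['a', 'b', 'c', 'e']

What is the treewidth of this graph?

A width-4 tree decomposition is:
Bags: B1 = {d, e, f, g, h}  B2 = {c, d, f, g, h}  B3 = {a, d, f, g, h}  B4 = {b, d, f, g, h}
Tree: B1–B2, B2–B3, B3–B4
Each bag holds 5 vertices, so the decomposition has width 4, which upper-bounds the treewidth. For the lower bound: the 5 vertex sets {d,e}, {c,f}, {a,h}, {g}, {b} are disjoint, each induces a connected subgraph, and every pair is joined by at least one edge of G. Contracting each set to a single vertex therefore yields K_{5} as a minor, and since treewidth is minor-monotone, tw(G) ≥ tw(K_{5}) = 4. Therefore the treewidth is 4.

4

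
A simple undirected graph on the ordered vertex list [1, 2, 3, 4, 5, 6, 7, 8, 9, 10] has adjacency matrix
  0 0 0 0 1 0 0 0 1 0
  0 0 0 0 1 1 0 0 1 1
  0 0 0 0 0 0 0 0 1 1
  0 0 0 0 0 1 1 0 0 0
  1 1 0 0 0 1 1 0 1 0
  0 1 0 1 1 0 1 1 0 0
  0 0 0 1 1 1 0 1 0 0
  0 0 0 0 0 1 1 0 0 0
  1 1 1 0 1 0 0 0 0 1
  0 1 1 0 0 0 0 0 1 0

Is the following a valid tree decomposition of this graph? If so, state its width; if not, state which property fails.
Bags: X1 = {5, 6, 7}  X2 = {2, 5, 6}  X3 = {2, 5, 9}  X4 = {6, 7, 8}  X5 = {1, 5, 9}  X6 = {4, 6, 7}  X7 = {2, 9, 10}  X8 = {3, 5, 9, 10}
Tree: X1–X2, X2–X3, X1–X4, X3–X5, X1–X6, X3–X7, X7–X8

No — bags containing vertex 5 are not connected in the tree.

A tree decomposition must satisfy three properties: every vertex lies in some bag; for every edge, both endpoints lie together in some bag; and for every vertex, the bags containing it form a connected subtree. Here bags containing vertex 5 are not connected in the tree, so the decomposition is invalid.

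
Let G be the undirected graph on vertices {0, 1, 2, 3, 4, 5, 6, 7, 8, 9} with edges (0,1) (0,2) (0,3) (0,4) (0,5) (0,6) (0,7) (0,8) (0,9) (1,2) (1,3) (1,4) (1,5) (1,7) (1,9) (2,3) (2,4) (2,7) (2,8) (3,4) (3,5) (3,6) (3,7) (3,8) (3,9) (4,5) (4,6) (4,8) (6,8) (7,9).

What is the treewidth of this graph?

4

A width-4 tree decomposition is:
Bags: B1 = {0, 1, 2, 3, 7}  B2 = {0, 1, 2, 3, 4}  B3 = {0, 1, 3, 4, 5}  B4 = {0, 1, 3, 7, 9}  B5 = {0, 2, 3, 4, 8}  B6 = {0, 3, 4, 6, 8}
Tree: B1–B2, B2–B3, B1–B4, B2–B5, B5–B6
The largest bag has 5 vertices, giving width 4; this decomposition certifies tw(G) ≤ 4. Conversely, {0, 2, 3, 4, 8} is a clique of size 5, and the vertices of any clique must share a bag in every tree decomposition; so some bag has ≥ 5 vertices and tw(G) ≥ 4. Hence tw(G) = 4 exactly.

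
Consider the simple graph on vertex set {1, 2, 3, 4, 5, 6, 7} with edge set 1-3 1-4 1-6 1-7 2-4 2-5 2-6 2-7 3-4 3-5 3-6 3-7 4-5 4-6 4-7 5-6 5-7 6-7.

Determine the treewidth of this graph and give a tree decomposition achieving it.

Treewidth 4.
Bags: B1 = {3, 4, 5, 6, 7}  B2 = {2, 4, 5, 6, 7}  B3 = {1, 3, 4, 6, 7}
Tree: B1–B2, B1–B3

Each bag holds 5 vertices, so the decomposition has width 4, which upper-bounds the treewidth. On the other hand G contains the 5-clique {2, 4, 5, 6, 7}. A clique must lie in a single bag of any decomposition, so no decomposition can have width below 4. Hence tw(G) = 4 exactly.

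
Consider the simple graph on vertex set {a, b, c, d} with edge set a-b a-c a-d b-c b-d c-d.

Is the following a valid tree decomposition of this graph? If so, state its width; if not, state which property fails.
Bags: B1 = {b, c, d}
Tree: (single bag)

No — vertex a appears in no bag.

A tree decomposition must satisfy three properties: every vertex lies in some bag; for every edge, both endpoints lie together in some bag; and for every vertex, the bags containing it form a connected subtree. Here vertex a appears in no bag, so the decomposition is invalid.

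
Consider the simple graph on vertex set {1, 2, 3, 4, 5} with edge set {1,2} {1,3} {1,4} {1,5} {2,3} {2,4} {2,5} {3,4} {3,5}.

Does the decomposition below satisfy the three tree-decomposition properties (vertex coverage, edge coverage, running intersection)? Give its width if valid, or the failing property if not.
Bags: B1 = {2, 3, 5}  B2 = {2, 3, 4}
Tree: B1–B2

A tree decomposition must satisfy three properties: every vertex lies in some bag; for every edge, both endpoints lie together in some bag; and for every vertex, the bags containing it form a connected subtree. Here vertex 1 appears in no bag, so the decomposition is invalid.

No — vertex 1 appears in no bag.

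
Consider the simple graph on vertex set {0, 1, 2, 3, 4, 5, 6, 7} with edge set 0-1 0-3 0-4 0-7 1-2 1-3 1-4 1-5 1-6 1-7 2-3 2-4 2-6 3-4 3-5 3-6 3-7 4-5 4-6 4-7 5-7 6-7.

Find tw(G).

A width-4 tree decomposition is:
Bags: B1 = {1, 2, 3, 4, 6}  B2 = {1, 3, 4, 6, 7}  B3 = {0, 1, 3, 4, 7}  B4 = {1, 3, 4, 5, 7}
Tree: B1–B2, B2–B3, B2–B4
The largest bag has 5 vertices, giving width 4; this decomposition certifies tw(G) ≤ 4. Conversely, {1, 2, 3, 4, 6} is a clique of size 5, and the vertices of any clique must share a bag in every tree decomposition; so some bag has ≥ 5 vertices and tw(G) ≥ 4. Therefore the treewidth is 4.

4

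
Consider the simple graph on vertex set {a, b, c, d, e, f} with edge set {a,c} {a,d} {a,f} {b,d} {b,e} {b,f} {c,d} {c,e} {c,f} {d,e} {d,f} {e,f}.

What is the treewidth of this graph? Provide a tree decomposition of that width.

Treewidth 3.
One such decomposition:
Bags: B1 = {c, d, e, f}  B2 = {a, c, d, f}  B3 = {b, d, e, f}
Tree: B1–B2, B1–B3

The largest bag has 4 vertices, giving width 3; this decomposition certifies tw(G) ≤ 3. On the other hand G contains the 4-clique {c, d, e, f}. A clique must lie in a single bag of any decomposition, so no decomposition can have width below 3. Therefore the treewidth is 3.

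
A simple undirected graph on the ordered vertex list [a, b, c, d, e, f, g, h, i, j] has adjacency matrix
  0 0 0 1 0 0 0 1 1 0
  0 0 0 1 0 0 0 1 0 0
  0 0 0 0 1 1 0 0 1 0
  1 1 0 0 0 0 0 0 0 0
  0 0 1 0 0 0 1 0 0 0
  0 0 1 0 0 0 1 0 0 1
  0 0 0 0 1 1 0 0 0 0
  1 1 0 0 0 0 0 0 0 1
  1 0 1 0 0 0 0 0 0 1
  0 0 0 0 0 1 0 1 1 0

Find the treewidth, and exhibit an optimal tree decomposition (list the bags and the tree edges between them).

Each bag holds 3 vertices, so the decomposition has width 2, which upper-bounds the treewidth. Since e–g–f–c–e is a cycle in G, G is not acyclic. Forests are exactly the graphs of treewidth ≤ 1, so tw(G) ≥ 2. The upper and lower bounds meet at 2, so that is the treewidth.

Treewidth 2.
One such decomposition:
Bags: B1 = {c, e, g}  B2 = {c, f, g}  B3 = {c, f, i}  B4 = {f, i, j}  B5 = {a, i, j}  B6 = {a, h, j}  B7 = {a, d, h}  B8 = {b, d, h}
Tree: B1–B2, B2–B3, B3–B4, B4–B5, B5–B6, B6–B7, B7–B8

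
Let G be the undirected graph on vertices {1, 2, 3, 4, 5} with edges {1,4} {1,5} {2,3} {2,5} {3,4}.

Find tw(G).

A width-2 tree decomposition is:
Bags: B1 = {2, 3, 4}  B2 = {2, 4, 5}  B3 = {1, 4, 5}
Tree: B1–B2, B2–B3
Every bag has size at most 3, so the width is 3 − 1 = 2 and tw(G) ≤ 2. Since 4–3–2–5–1–4 is a cycle in G, G is not acyclic. Forests are exactly the graphs of treewidth ≤ 1, so tw(G) ≥ 2. The upper and lower bounds meet at 2, so that is the treewidth.

2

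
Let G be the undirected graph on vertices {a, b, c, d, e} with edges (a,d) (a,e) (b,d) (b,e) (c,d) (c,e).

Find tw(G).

A width-2 tree decomposition is:
Bags: B1 = {b, d, e}  B2 = {c, d, e}  B3 = {a, d, e}
Tree: B1–B2, B2–B3
The largest bag has 3 vertices, giving width 2; this decomposition certifies tw(G) ≤ 2. The edges b–d–c–e–b form a cycle, so G is not a tree and its treewidth is at least 2. Combining the bounds, tw(G) = 2.

2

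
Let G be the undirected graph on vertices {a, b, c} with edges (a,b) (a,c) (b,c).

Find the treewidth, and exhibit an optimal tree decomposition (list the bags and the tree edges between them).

Treewidth 2.
One optimal decomposition is:
Bags: B1 = {a, b, c}
Tree: (single bag)

With just one bag of size 3, the width is 3 − 1 = 2, so tw(G) ≤ 2. On the other hand G contains the 3-clique {a, b, c}. A clique must lie in a single bag of any decomposition, so no decomposition can have width below 2. Therefore the treewidth is 2.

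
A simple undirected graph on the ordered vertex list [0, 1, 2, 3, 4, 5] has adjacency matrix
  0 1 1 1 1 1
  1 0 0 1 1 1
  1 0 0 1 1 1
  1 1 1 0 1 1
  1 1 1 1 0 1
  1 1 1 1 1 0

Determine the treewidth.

A width-4 tree decomposition is:
Bags: B1 = {0, 2, 3, 4, 5}  B2 = {0, 1, 3, 4, 5}
Tree: B1–B2
The largest bag has 5 vertices, giving width 4; this decomposition certifies tw(G) ≤ 4. For the lower bound, the 5 vertices {0, 1, 3, 4, 5} are pairwise adjacent, and any tree decomposition puts a clique entirely inside one bag — forcing width ≥ 4. Therefore the treewidth is 4.

4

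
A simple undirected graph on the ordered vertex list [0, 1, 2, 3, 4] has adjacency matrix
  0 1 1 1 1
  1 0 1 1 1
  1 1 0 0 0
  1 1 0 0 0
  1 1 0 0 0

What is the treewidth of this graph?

2

A width-2 tree decomposition is:
Bags: B1 = {0, 1, 2}  B2 = {0, 1, 3}  B3 = {0, 1, 4}
Tree: B1–B2, B1–B3
Every bag has size at most 3, so the width is 3 − 1 = 2 and tw(G) ≤ 2. Conversely, {0, 1, 2} is a clique of size 3, and the vertices of any clique must share a bag in every tree decomposition; so some bag has ≥ 3 vertices and tw(G) ≥ 2. Hence tw(G) = 2 exactly.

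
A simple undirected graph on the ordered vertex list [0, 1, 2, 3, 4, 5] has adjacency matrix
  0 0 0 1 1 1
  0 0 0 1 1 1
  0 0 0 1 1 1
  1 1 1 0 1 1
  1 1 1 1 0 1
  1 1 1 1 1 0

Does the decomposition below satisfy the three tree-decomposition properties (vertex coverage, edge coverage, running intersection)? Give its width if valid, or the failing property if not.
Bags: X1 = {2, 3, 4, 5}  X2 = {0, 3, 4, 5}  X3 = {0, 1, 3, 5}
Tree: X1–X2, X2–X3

A tree decomposition must satisfy three properties: every vertex lies in some bag; for every edge, both endpoints lie together in some bag; and for every vertex, the bags containing it form a connected subtree. Here edge (4,1) lies in no bag, so the decomposition is invalid.

No — edge (4,1) lies in no bag.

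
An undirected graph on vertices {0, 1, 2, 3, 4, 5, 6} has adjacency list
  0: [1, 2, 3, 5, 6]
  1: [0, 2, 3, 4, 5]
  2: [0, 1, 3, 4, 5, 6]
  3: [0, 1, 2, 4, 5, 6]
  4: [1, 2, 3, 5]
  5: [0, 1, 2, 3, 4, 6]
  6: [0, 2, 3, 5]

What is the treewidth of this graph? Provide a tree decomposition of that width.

Treewidth 4.
One optimal decomposition is:
Bags: B1 = {0, 2, 3, 5, 6}  B2 = {0, 1, 2, 3, 5}  B3 = {1, 2, 3, 4, 5}
Tree: B1–B2, B2–B3

Every bag has size at most 5, so the width is 5 − 1 = 4 and tw(G) ≤ 4. Conversely, {0, 1, 2, 3, 5} is a clique of size 5, and the vertices of any clique must share a bag in every tree decomposition; so some bag has ≥ 5 vertices and tw(G) ≥ 4. The upper and lower bounds meet at 4, so that is the treewidth.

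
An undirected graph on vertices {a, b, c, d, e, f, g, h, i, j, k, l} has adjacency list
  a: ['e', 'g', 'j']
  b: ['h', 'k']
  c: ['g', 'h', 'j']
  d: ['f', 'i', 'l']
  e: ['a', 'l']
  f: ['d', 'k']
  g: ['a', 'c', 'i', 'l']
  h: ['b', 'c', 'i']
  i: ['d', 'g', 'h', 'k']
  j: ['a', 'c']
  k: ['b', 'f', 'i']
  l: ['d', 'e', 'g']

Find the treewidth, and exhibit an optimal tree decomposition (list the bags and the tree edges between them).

Treewidth 3.
One such decomposition:
Bags: B1 = {b, f, h, k}  B2 = {f, h, i, k}  B3 = {d, f, h, i}  B4 = {c, d, h, i}  B5 = {c, d, g, i}  B6 = {c, d, g, l}  B7 = {c, g, j, l}  B8 = {a, g, j, l}  B9 = {a, e, j, l}
Tree: B1–B2, B2–B3, B3–B4, B4–B5, B5–B6, B6–B7, B7–B8, B8–B9

Each bag holds 4 vertices, so the decomposition has width 3, which upper-bounds the treewidth. For the lower bound: the 4 vertex sets {b,f,k}, {h}, {i}, {c,d,g,l} are disjoint, each induces a connected subgraph, and every pair is joined by at least one edge of G. Contracting each set to a single vertex therefore yields K_{4} as a minor, and since treewidth is minor-monotone, tw(G) ≥ tw(K_{4}) = 3. The upper and lower bounds meet at 3, so that is the treewidth.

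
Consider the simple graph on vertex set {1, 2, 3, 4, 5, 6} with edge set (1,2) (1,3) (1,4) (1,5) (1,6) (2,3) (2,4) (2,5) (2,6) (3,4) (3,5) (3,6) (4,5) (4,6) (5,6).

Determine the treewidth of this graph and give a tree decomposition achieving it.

Treewidth 5.
One optimal decomposition is:
Bags: B1 = {1, 2, 3, 4, 5, 6}
Tree: (single bag)

A single bag containing all 6 vertices is trivially a valid decomposition of width 5. For the lower bound, the 6 vertices {1, 2, 3, 4, 5, 6} are pairwise adjacent, and any tree decomposition puts a clique entirely inside one bag — forcing width ≥ 5. Combining the bounds, tw(G) = 5.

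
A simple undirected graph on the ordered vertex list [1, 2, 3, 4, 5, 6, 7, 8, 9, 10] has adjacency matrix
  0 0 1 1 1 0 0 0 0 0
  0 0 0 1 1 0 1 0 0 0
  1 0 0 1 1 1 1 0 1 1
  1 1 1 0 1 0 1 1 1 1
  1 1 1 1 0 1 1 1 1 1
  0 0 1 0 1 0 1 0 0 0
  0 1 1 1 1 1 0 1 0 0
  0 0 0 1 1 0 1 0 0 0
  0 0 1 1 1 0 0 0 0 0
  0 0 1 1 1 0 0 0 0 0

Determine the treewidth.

A width-3 tree decomposition is:
Bags: B1 = {2, 4, 5, 7}  B2 = {3, 4, 5, 7}  B3 = {3, 4, 5, 10}  B4 = {4, 5, 7, 8}  B5 = {3, 5, 6, 7}  B6 = {1, 3, 4, 5}  B7 = {3, 4, 5, 9}
Tree: B1–B2, B2–B3, B1–B4, B2–B5, B2–B6, B3–B7
Every bag has size at most 4, so the width is 4 − 1 = 3 and tw(G) ≤ 3. Conversely, {4, 5, 7, 8} is a clique of size 4, and the vertices of any clique must share a bag in every tree decomposition; so some bag has ≥ 4 vertices and tw(G) ≥ 3. The upper and lower bounds meet at 3, so that is the treewidth.

3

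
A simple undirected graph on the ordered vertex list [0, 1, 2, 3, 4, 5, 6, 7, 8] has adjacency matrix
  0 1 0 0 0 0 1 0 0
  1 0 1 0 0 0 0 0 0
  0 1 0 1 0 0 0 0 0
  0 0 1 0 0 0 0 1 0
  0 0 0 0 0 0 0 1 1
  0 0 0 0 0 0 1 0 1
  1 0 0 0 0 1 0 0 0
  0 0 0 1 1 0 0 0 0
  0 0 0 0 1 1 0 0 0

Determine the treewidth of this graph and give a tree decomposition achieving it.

Treewidth 2.
One such decomposition:
Bags: B1 = {3, 4, 7}  B2 = {3, 4, 8}  B3 = {3, 5, 8}  B4 = {3, 5, 6}  B5 = {0, 3, 6}  B6 = {0, 1, 3}  B7 = {1, 2, 3}
Tree: B1–B2, B2–B3, B3–B4, B4–B5, B5–B6, B6–B7

The largest bag has 3 vertices, giving width 2; this decomposition certifies tw(G) ≤ 2. Since 3–7–4–8–5–6–0–1–2–3 is a cycle in G, G is not acyclic. Forests are exactly the graphs of treewidth ≤ 1, so tw(G) ≥ 2. Therefore the treewidth is 2.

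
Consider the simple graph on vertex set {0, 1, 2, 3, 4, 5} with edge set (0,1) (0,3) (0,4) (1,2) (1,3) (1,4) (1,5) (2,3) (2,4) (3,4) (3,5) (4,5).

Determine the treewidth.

A width-3 tree decomposition is:
Bags: B1 = {1, 2, 3, 4}  B2 = {1, 3, 4, 5}  B3 = {0, 1, 3, 4}
Tree: B1–B2, B1–B3
The largest bag has 4 vertices, giving width 3; this decomposition certifies tw(G) ≤ 3. On the other hand G contains the 4-clique {0, 1, 3, 4}. A clique must lie in a single bag of any decomposition, so no decomposition can have width below 3. Hence tw(G) = 3 exactly.

3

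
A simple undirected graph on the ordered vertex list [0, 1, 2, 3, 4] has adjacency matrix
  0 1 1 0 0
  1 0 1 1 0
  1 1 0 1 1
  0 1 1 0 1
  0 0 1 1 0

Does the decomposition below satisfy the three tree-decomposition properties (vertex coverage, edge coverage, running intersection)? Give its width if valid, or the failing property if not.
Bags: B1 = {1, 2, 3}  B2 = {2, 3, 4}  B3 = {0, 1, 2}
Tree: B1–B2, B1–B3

Yes; width 2.

Vertex coverage: the bags together contain {0, 1, 2, 3, 4}, the full vertex set. Edge coverage: each edge of G has both endpoints in at least one bag. Running intersection: for every vertex, the bags containing it form a connected subtree. All three properties hold, so this is a valid tree decomposition of width max|bag| − 1 = 2, and hence tw(G) ≤ 2.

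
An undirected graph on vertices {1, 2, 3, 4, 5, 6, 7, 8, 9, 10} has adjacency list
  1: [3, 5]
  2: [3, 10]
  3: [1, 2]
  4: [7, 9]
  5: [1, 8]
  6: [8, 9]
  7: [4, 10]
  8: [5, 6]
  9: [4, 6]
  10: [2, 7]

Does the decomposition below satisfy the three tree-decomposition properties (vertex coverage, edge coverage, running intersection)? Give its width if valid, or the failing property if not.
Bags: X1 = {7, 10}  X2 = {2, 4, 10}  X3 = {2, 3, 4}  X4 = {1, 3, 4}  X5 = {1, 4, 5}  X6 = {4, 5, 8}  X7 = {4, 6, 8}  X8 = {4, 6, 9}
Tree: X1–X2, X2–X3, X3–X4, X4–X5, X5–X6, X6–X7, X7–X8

No — edge (4,7) lies in no bag.

A tree decomposition must satisfy three properties: every vertex lies in some bag; for every edge, both endpoints lie together in some bag; and for every vertex, the bags containing it form a connected subtree. Here edge (4,7) lies in no bag, so the decomposition is invalid.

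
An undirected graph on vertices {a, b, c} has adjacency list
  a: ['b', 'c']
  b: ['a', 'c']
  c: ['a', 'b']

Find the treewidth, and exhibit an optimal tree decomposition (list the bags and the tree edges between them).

With just one bag of size 3, the width is 3 − 1 = 2, so tw(G) ≤ 2. For the lower bound, the 3 vertices {a, b, c} are pairwise adjacent, and any tree decomposition puts a clique entirely inside one bag — forcing width ≥ 2. The upper and lower bounds meet at 2, so that is the treewidth.

Treewidth 2.
One optimal decomposition is:
Bags: B1 = {a, b, c}
Tree: (single bag)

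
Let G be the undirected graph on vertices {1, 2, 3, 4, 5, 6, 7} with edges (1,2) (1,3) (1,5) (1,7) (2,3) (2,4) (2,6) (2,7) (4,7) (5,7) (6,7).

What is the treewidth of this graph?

A width-2 tree decomposition is:
Bags: B1 = {1, 2, 7}  B2 = {2, 6, 7}  B3 = {1, 5, 7}  B4 = {2, 4, 7}  B5 = {1, 2, 3}
Tree: B1–B2, B1–B3, B2–B4, B1–B5
Every bag has size at most 3, so the width is 3 − 1 = 2 and tw(G) ≤ 2. Conversely, {1, 2, 3} is a clique of size 3, and the vertices of any clique must share a bag in every tree decomposition; so some bag has ≥ 3 vertices and tw(G) ≥ 2. Combining the bounds, tw(G) = 2.

2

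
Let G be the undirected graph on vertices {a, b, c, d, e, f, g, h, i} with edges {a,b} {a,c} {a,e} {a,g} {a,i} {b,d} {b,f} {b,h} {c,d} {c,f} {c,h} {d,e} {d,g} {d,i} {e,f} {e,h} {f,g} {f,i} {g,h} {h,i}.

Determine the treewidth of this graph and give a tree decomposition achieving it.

The largest bag has 5 vertices, giving width 4; this decomposition certifies tw(G) ≤ 4. For the lower bound: the 5 vertex sets {d,i}, {e,h}, {a,b}, {f}, {g} are disjoint, each induces a connected subgraph, and every pair is joined by at least one edge of G. Contracting each set to a single vertex therefore yields K_{5} as a minor, and since treewidth is minor-monotone, tw(G) ≥ tw(K_{5}) = 4. Therefore the treewidth is 4.

Treewidth 4.
One such decomposition:
Bags: B1 = {a, d, f, h, i}  B2 = {a, d, e, f, h}  B3 = {a, b, d, f, h}  B4 = {a, d, f, g, h}  B5 = {a, c, d, f, h}
Tree: B1–B2, B2–B3, B3–B4, B4–B5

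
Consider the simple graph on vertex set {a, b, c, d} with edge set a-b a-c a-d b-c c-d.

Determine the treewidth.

A width-2 tree decomposition is:
Bags: B1 = {a, b, c}  B2 = {a, c, d}
Tree: B1–B2
Each bag holds 3 vertices, so the decomposition has width 2, which upper-bounds the treewidth. On the other hand G contains the 3-clique {a, c, d}. A clique must lie in a single bag of any decomposition, so no decomposition can have width below 2. The upper and lower bounds meet at 2, so that is the treewidth.

2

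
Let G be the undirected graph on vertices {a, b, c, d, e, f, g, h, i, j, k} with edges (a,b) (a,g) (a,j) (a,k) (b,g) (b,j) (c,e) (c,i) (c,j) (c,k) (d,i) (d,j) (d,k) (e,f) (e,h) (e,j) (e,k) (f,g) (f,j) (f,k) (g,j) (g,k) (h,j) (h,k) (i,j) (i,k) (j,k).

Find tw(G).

A width-3 tree decomposition is:
Bags: B1 = {e, f, j, k}  B2 = {f, g, j, k}  B3 = {e, h, j, k}  B4 = {c, e, j, k}  B5 = {c, i, j, k}  B6 = {a, g, j, k}  B7 = {d, i, j, k}  B8 = {a, b, g, j}
Tree: B1–B2, B1–B3, B3–B4, B4–B5, B2–B6, B5–B7, B6–B8
The largest bag has 4 vertices, giving width 3; this decomposition certifies tw(G) ≤ 3. On the other hand G contains the 4-clique {d, i, j, k}. A clique must lie in a single bag of any decomposition, so no decomposition can have width below 3. Hence tw(G) = 3 exactly.

3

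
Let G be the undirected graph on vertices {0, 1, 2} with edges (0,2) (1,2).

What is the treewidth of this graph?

1

A width-1 tree decomposition is:
Bags: B1 = {1, 2}  B2 = {0, 2}
Tree: B1–B2
Each bag holds 2 vertices, so the decomposition has width 1, which upper-bounds the treewidth. Since G has at least one edge (e.g. 1–2), it is not an edgeless graph, so tw(G) ≥ 1. Hence tw(G) = 1 exactly.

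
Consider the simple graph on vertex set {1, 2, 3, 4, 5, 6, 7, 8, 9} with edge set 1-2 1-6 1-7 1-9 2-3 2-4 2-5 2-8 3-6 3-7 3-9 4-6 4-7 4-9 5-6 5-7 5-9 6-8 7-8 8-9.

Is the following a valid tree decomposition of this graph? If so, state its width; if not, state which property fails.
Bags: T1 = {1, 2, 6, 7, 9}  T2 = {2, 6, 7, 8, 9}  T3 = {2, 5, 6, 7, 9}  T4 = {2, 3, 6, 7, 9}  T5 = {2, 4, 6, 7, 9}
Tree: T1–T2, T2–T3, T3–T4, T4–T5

Yes; width 4.

Checking the three conditions: (i) the bags cover all of {1, 2, 3, 4, 5, 6, 7, 8, 9}; (ii) for each edge, some bag contains both endpoints; (iii) the bags containing any fixed vertex form a subtree. All hold, so the decomposition is valid with width 5 − 1 = 4.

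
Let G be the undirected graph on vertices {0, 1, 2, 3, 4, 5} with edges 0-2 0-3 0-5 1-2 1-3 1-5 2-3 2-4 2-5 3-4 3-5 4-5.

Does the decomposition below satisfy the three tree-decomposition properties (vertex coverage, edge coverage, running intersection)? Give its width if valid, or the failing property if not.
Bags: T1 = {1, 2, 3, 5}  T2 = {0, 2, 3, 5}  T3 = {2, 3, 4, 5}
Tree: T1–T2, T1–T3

Yes; width 3.

Checking the three conditions: (i) the bags cover all of {0, 1, 2, 3, 4, 5}; (ii) for each edge, some bag contains both endpoints; (iii) the bags containing any fixed vertex form a subtree. All hold, so the decomposition is valid with width 4 − 1 = 3.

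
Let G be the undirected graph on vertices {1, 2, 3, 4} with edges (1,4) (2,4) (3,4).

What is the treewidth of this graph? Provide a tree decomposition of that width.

Treewidth 1.
One such decomposition:
Bags: B1 = {3, 4}  B2 = {1, 4}  B3 = {2, 4}
Tree: B1–B2, B2–B3

Each bag holds 2 vertices, so the decomposition has width 1, which upper-bounds the treewidth. Since G has at least one edge (e.g. 4–3), it is not an edgeless graph, so tw(G) ≥ 1. Combining the bounds, tw(G) = 1.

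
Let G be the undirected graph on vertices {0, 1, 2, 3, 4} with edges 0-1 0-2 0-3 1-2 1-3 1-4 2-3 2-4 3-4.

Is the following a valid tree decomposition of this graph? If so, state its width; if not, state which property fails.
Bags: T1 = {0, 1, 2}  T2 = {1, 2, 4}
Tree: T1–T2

A tree decomposition must satisfy three properties: every vertex lies in some bag; for every edge, both endpoints lie together in some bag; and for every vertex, the bags containing it form a connected subtree. Here vertex 3 appears in no bag, so the decomposition is invalid.

No — vertex 3 appears in no bag.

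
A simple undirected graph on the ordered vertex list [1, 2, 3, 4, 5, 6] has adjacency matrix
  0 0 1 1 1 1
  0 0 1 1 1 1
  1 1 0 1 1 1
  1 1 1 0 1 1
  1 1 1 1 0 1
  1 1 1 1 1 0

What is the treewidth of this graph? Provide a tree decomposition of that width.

Treewidth 4.
Bags: B1 = {2, 3, 4, 5, 6}  B2 = {1, 3, 4, 5, 6}
Tree: B1–B2

The largest bag has 5 vertices, giving width 4; this decomposition certifies tw(G) ≤ 4. On the other hand G contains the 5-clique {1, 3, 4, 5, 6}. A clique must lie in a single bag of any decomposition, so no decomposition can have width below 4. Hence tw(G) = 4 exactly.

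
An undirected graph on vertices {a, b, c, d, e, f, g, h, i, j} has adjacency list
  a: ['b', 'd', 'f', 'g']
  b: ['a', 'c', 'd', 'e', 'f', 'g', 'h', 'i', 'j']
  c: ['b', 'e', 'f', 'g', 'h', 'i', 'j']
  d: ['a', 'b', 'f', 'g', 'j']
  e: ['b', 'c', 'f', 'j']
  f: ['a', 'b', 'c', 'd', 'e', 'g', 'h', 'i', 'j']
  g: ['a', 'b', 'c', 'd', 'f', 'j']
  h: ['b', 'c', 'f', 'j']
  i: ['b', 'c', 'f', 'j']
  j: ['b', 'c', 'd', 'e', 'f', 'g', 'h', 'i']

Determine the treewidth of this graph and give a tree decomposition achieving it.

The largest bag has 5 vertices, giving width 4; this decomposition certifies tw(G) ≤ 4. Conversely, {b, d, f, g, j} is a clique of size 5, and the vertices of any clique must share a bag in every tree decomposition; so some bag has ≥ 5 vertices and tw(G) ≥ 4. Therefore the treewidth is 4.

Treewidth 4.
One optimal decomposition is:
Bags: B1 = {b, c, f, i, j}  B2 = {b, c, f, g, j}  B3 = {b, d, f, g, j}  B4 = {b, c, e, f, j}  B5 = {b, c, f, h, j}  B6 = {a, b, d, f, g}
Tree: B1–B2, B2–B3, B1–B4, B2–B5, B3–B6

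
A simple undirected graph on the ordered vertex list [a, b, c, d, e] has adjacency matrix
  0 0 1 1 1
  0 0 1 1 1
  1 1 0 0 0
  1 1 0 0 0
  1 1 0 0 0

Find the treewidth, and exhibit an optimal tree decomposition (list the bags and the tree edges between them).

Every bag has size at most 3, so the width is 3 − 1 = 2 and tw(G) ≤ 2. The edges b–c–a–d–b form a cycle, so G is not a tree and its treewidth is at least 2. Therefore the treewidth is 2.

Treewidth 2.
One such decomposition:
Bags: B1 = {a, b, c}  B2 = {a, b, d}  B3 = {a, b, e}
Tree: B1–B2, B2–B3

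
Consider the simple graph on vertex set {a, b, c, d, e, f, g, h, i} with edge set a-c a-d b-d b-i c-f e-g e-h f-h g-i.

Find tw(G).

A width-2 tree decomposition is:
Bags: B1 = {b, g, i}  B2 = {b, d, g}  B3 = {a, d, g}  B4 = {a, c, g}  B5 = {c, f, g}  B6 = {f, g, h}  B7 = {e, g, h}
Tree: B1–B2, B2–B3, B3–B4, B4–B5, B5–B6, B6–B7
The largest bag has 3 vertices, giving width 2; this decomposition certifies tw(G) ≤ 2. For the lower bound, G contains the cycle g–i–b–d–a–c–f–h–e–g, so G is not a forest; only forests have treewidth ≤ 1, hence tw(G) ≥ 2. Combining the bounds, tw(G) = 2.

2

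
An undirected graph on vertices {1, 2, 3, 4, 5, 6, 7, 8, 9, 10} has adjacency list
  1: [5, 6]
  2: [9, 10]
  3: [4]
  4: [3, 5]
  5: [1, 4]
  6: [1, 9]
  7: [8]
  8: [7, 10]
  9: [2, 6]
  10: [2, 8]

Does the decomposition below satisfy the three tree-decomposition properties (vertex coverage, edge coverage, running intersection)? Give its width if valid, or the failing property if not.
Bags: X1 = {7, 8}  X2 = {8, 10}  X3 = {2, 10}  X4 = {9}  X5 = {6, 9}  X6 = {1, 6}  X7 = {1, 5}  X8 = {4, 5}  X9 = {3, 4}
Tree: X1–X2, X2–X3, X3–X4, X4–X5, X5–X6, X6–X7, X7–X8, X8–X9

A tree decomposition must satisfy three properties: every vertex lies in some bag; for every edge, both endpoints lie together in some bag; and for every vertex, the bags containing it form a connected subtree. Here edge (2,9) lies in no bag, so the decomposition is invalid.

No — edge (2,9) lies in no bag.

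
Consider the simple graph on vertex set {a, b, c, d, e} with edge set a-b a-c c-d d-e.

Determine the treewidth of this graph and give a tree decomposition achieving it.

Each bag holds 2 vertices, so the decomposition has width 1, which upper-bounds the treewidth. G has an edge, so its treewidth is at least 1. Therefore the treewidth is 1.

Treewidth 1.
One optimal decomposition is:
Bags: B1 = {d, e}  B2 = {c, d}  B3 = {a, c}  B4 = {a, b}
Tree: B1–B2, B2–B3, B3–B4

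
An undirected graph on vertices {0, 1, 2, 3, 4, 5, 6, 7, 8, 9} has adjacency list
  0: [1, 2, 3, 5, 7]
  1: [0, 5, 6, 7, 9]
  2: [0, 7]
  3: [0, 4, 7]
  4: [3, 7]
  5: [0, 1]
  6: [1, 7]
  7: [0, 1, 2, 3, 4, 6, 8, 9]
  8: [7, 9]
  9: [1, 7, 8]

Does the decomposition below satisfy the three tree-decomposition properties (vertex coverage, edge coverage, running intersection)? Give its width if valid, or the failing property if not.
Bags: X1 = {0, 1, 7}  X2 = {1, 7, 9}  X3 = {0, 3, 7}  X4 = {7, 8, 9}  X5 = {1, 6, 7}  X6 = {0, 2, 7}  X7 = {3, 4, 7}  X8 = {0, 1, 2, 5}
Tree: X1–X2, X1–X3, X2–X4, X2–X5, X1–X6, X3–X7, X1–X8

No — bags containing vertex 2 are not connected in the tree.

A tree decomposition must satisfy three properties: every vertex lies in some bag; for every edge, both endpoints lie together in some bag; and for every vertex, the bags containing it form a connected subtree. Here bags containing vertex 2 are not connected in the tree, so the decomposition is invalid.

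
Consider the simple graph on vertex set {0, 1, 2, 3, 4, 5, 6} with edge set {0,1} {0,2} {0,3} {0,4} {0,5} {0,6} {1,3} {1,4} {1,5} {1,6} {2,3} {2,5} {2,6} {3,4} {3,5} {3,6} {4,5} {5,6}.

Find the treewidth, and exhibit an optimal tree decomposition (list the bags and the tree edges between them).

The largest bag has 5 vertices, giving width 4; this decomposition certifies tw(G) ≤ 4. For the lower bound, the 5 vertices {0, 1, 3, 4, 5} are pairwise adjacent, and any tree decomposition puts a clique entirely inside one bag — forcing width ≥ 4. The upper and lower bounds meet at 4, so that is the treewidth.

Treewidth 4.
Bags: B1 = {0, 1, 3, 4, 5}  B2 = {0, 1, 3, 5, 6}  B3 = {0, 2, 3, 5, 6}
Tree: B1–B2, B2–B3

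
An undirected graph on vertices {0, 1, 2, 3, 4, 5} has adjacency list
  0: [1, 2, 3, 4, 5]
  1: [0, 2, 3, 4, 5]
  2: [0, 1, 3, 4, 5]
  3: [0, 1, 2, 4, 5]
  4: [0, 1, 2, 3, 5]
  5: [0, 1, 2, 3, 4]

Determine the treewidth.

A width-5 tree decomposition is:
Bags: B1 = {0, 1, 2, 3, 4, 5}
Tree: (single bag)
A single bag containing all 6 vertices is trivially a valid decomposition of width 5. On the other hand G contains the 6-clique {0, 1, 2, 3, 4, 5}. A clique must lie in a single bag of any decomposition, so no decomposition can have width below 5. Hence tw(G) = 5 exactly.

5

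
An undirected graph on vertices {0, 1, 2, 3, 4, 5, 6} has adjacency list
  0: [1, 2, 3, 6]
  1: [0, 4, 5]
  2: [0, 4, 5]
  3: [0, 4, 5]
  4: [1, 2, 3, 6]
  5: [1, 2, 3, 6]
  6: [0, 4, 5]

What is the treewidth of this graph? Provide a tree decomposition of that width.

The largest bag has 4 vertices, giving width 3; this decomposition certifies tw(G) ≤ 3. For the lower bound: the 4 vertex sets {0,6}, {3,5}, {4}, {1} are disjoint, each induces a connected subgraph, and every pair is joined by at least one edge of G. Contracting each set to a single vertex therefore yields K_{4} as a minor, and since treewidth is minor-monotone, tw(G) ≥ tw(K_{4}) = 3. Hence tw(G) = 3 exactly.

Treewidth 3.
One such decomposition:
Bags: B1 = {0, 4, 5, 6}  B2 = {0, 3, 4, 5}  B3 = {0, 1, 4, 5}  B4 = {0, 2, 4, 5}
Tree: B1–B2, B2–B3, B3–B4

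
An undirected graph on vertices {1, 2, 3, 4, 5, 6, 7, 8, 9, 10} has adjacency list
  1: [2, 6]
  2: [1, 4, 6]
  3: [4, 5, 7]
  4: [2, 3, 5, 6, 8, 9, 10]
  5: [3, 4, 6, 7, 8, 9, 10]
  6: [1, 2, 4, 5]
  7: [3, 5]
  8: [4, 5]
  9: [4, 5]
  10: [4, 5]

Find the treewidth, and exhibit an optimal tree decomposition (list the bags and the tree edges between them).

The largest bag has 3 vertices, giving width 2; this decomposition certifies tw(G) ≤ 2. On the other hand G contains the 3-clique {1, 2, 6}. A clique must lie in a single bag of any decomposition, so no decomposition can have width below 2. Combining the bounds, tw(G) = 2.

Treewidth 2.
One optimal decomposition is:
Bags: B1 = {4, 5, 10}  B2 = {4, 5, 6}  B3 = {4, 5, 9}  B4 = {4, 5, 8}  B5 = {2, 4, 6}  B6 = {3, 4, 5}  B7 = {1, 2, 6}  B8 = {3, 5, 7}
Tree: B1–B2, B2–B3, B3–B4, B2–B5, B2–B6, B5–B7, B6–B8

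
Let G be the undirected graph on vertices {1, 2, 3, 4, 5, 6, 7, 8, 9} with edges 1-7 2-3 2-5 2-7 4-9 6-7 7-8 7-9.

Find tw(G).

A width-1 tree decomposition is:
Bags: B1 = {2, 7}  B2 = {7, 8}  B3 = {1, 7}  B4 = {2, 3}  B5 = {7, 9}  B6 = {6, 7}  B7 = {2, 5}  B8 = {4, 9}
Tree: B1–B2, B2–B3, B1–B4, B1–B5, B2–B6, B4–B7, B5–B8
Each bag holds 2 vertices, so the decomposition has width 1, which upper-bounds the treewidth. Any graph with an edge has treewidth ≥ 1, and G has the edge 2–7. Hence tw(G) = 1 exactly.

1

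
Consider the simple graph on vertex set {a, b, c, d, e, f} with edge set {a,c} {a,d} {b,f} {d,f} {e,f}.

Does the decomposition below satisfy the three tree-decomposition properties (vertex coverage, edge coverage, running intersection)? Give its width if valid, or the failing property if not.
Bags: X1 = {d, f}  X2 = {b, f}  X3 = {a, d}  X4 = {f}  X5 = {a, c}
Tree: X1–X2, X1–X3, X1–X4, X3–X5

No — vertex e appears in no bag.

A tree decomposition must satisfy three properties: every vertex lies in some bag; for every edge, both endpoints lie together in some bag; and for every vertex, the bags containing it form a connected subtree. Here vertex e appears in no bag, so the decomposition is invalid.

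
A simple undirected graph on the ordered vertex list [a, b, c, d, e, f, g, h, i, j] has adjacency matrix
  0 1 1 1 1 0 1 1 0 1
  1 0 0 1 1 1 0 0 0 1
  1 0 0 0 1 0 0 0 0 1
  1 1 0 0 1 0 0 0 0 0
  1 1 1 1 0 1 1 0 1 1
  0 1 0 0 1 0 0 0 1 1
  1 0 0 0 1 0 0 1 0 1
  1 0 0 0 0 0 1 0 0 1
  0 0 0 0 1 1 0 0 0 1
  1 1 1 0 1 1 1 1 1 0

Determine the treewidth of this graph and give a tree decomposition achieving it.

Treewidth 3.
One optimal decomposition is:
Bags: B1 = {a, b, e, j}  B2 = {b, e, f, j}  B3 = {a, e, g, j}  B4 = {e, f, i, j}  B5 = {a, b, d, e}  B6 = {a, g, h, j}  B7 = {a, c, e, j}
Tree: B1–B2, B1–B3, B2–B4, B1–B5, B3–B6, B1–B7

Each bag holds 4 vertices, so the decomposition has width 3, which upper-bounds the treewidth. On the other hand G contains the 4-clique {a, b, d, e}. A clique must lie in a single bag of any decomposition, so no decomposition can have width below 3. Therefore the treewidth is 3.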